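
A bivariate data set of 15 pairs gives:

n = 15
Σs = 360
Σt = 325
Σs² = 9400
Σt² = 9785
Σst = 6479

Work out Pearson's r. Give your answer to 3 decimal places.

-0.915

r = (nΣst − ΣsΣt) / √[(nΣs² − (Σs)²)(nΣt² − (Σt)²)]
Numerator: 15×6479 − 360×325 = -19815
Denominator: √[(141000 − 129600)(146775 − 105625)] = √[11400 × 41150] = 21658.9473
r = -19815 / 21658.9473 ≈ -0.915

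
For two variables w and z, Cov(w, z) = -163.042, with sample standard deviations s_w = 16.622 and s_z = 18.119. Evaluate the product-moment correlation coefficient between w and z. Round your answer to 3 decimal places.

-0.541

r = Cov(w,z) / (s_w · s_z) = -163.042 / (16.622 × 18.119)
  = -163.042 / 301.1740 ≈ -0.541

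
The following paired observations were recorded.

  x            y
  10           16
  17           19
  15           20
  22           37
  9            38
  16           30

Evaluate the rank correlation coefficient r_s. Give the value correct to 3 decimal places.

Rank x: 2, 5, 3, 6, 1, 4
Rank y: 1, 2, 3, 5, 6, 4
d = rank(x) − rank(y): 1, 3, 0, 1, -5, 0; Σd² = 36
ρ = 1 − 6Σd² / [n(n²−1)] = 1 − 6×36 / (6×35) = 1 − 216/210 ≈ -0.029

-0.029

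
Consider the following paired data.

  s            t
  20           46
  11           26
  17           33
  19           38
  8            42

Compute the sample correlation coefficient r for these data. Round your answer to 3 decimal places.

0.305

n = 5, Σs = 75, Σt = 185, Σs² = 1235, Σt² = 7089, Σst = 2825
nΣst − ΣsΣt = 14125 − 13875 = 250
nΣs² − (Σs)² = 6175 − 5625 = 550; nΣt² − (Σt)² = 35445 − 34225 = 1220
r = 250 / √(550 × 1220) = 250 / 819.1459 ≈ 0.305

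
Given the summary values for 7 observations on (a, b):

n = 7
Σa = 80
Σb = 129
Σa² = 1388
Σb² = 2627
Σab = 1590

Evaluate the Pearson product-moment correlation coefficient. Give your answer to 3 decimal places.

0.336

r = (nΣab − ΣaΣb) / √[(nΣa² − (Σa)²)(nΣb² − (Σb)²)]
Numerator: 7×1590 − 80×129 = 810
Denominator: √[(9716 − 6400)(18389 − 16641)] = √[3316 × 1748] = 2407.5647
r = 810 / 2407.5647 ≈ 0.336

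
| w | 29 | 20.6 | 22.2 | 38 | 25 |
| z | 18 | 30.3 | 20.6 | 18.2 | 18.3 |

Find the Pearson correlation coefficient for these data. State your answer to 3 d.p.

-0.609

n = 5, Σw = 134.8, Σz = 105.4, Σw² = 3827.2, Σz² = 2332.58, Σwz = 2752.6
nΣwz − ΣwΣz = 13763 − 14207.92 = -444.92
nΣw² − (Σw)² = 19136 − 18171.04 = 964.96; nΣz² − (Σz)² = 11662.9 − 11109.16 = 553.74
r = -444.92 / √(964.96 × 553.74) = -444.92 / 730.9836 ≈ -0.609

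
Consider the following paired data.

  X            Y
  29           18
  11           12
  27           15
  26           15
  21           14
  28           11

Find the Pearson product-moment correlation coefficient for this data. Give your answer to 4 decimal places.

n = 6, ΣX = 142, ΣY = 85, ΣX² = 3592, ΣY² = 1235, ΣXY = 2051
nΣXY − ΣXΣY = 12306 − 12070 = 236
nΣX² − (ΣX)² = 21552 − 20164 = 1388; nΣY² − (ΣY)² = 7410 − 7225 = 185
r = 236 / √(1388 × 185) = 236 / 506.7346 ≈ 0.4657

0.4657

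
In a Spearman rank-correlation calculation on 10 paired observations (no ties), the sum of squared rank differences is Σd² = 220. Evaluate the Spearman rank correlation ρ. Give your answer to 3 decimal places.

ρ = 1 − 6Σd² / [n(n²−1)] = 1 − 6×220 / (10×99)
  = 1 − 1320/990 = 1 − 1.3333 ≈ -0.333

-0.333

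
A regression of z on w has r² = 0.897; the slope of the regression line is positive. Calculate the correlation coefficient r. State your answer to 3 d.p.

0.947

|r| = √0.897 = 0.947
The association is positive, so r = 0.947.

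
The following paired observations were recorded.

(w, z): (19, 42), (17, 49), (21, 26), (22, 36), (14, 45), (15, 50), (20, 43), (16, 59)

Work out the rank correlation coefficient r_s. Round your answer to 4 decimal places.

Rank w: 5, 4, 7, 8, 1, 2, 6, 3
Rank z: 3, 6, 1, 2, 5, 7, 4, 8
d = rank(w) − rank(z): 2, -2, 6, 6, -4, -5, 2, -5; Σd² = 150
ρ = 1 − 6Σd² / [n(n²−1)] = 1 − 6×150 / (8×63) = 1 − 900/504 ≈ -0.7857

-0.7857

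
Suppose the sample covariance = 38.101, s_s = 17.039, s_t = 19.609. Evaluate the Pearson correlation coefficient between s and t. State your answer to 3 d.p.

0.114

r = Cov(s,t) / (s_s · s_t) = 38.101 / (17.039 × 19.609)
  = 38.101 / 334.1178 ≈ 0.114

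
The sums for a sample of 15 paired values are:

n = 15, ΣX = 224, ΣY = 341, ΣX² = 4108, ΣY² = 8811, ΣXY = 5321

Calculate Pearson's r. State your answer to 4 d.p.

0.2545

r = (nΣXY − ΣXΣY) / √[(nΣX² − (ΣX)²)(nΣY² − (ΣY)²)]
Numerator: 15×5321 − 224×341 = 3431
Denominator: √[(61620 − 50176)(132165 − 116281)] = √[11444 × 15884] = 13482.4514
r = 3431 / 13482.4514 ≈ 0.2545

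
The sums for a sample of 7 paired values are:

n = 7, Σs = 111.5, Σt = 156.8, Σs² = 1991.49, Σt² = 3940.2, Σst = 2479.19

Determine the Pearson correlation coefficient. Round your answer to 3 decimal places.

r = (nΣst − ΣsΣt) / √[(nΣs² − (Σs)²)(nΣt² − (Σt)²)]
Numerator: 7×2479.19 − 111.5×156.8 = -128.87
Denominator: √[(13940.43 − 12432.25)(27581.4 − 24586.24)] = √[1508.18 × 2995.16] = 2125.3801
r = -128.87 / 2125.3801 ≈ -0.061

-0.061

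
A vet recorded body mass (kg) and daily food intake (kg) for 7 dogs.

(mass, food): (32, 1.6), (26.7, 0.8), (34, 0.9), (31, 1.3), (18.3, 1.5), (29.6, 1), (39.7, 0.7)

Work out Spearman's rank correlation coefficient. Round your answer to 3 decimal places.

Rank mass: 5, 2, 6, 4, 1, 3, 7
Rank food: 7, 2, 3, 5, 6, 4, 1
d = rank(mass) − rank(food): -2, 0, 3, -1, -5, -1, 6; Σd² = 76
ρ = 1 − 6Σd² / [n(n²−1)] = 1 − 6×76 / (7×48) = 1 − 456/336 ≈ -0.357

-0.357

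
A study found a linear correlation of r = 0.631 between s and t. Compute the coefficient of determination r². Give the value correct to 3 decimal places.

0.398

r² = (0.631)² = 0.398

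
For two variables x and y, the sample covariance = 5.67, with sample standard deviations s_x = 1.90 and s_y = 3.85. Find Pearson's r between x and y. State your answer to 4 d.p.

r = Cov(x,y) / (s_x · s_y) = 5.67 / (1.90 × 3.85)
  = 5.67 / 7.3150 ≈ 0.7751

0.7751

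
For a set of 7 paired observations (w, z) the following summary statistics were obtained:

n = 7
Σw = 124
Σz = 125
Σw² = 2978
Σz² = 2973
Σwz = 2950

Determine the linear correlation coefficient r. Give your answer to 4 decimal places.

r = (nΣwz − ΣwΣz) / √[(nΣw² − (Σw)²)(nΣz² − (Σz)²)]
Numerator: 7×2950 − 124×125 = 5150
Denominator: √[(20846 − 15376)(20811 − 15625)] = √[5470 × 5186] = 5326.1074
r = 5150 / 5326.1074 ≈ 0.9669

0.9669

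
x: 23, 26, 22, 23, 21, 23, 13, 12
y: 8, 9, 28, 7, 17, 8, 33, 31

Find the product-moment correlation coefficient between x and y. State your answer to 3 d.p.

-0.837

n = 8, Σx = 163, Σy = 141, Σx² = 3501, Σy² = 3381, Σxy = 2537
nΣxy − ΣxΣy = 20296 − 22983 = -2687
nΣx² − (Σx)² = 28008 − 26569 = 1439; nΣy² − (Σy)² = 27048 − 19881 = 7167
r = -2687 / √(1439 × 7167) = -2687 / 3211.4347 ≈ -0.837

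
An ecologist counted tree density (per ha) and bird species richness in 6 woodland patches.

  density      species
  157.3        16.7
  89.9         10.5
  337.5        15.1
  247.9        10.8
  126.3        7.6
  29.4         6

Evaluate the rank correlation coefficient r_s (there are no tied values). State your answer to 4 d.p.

0.7714

Rank density: 4, 2, 6, 5, 3, 1
Rank species: 6, 3, 5, 4, 2, 1
d = rank(density) − rank(species): -2, -1, 1, 1, 1, 0; Σd² = 8
ρ = 1 − 6Σd² / [n(n²−1)] = 1 − 6×8 / (6×35) = 1 − 48/210 ≈ 0.7714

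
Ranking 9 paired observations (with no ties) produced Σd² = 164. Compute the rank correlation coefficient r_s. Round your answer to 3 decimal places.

-0.367

ρ = 1 − 6Σd² / [n(n²−1)] = 1 − 6×164 / (9×80)
  = 1 − 984/720 = 1 − 1.3667 ≈ -0.367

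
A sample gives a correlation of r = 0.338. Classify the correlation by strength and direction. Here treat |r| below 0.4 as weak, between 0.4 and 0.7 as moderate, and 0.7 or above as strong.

weak positive

r = 0.338 > 0 so the relationship is positive.
|r| = 0.338, which falls in the weak range.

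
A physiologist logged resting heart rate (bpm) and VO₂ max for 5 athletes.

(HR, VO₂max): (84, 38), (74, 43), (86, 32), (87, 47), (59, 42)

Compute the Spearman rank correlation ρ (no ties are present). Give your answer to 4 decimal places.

0.1000

Rank HR: 3, 2, 4, 5, 1
Rank VO₂max: 2, 4, 1, 5, 3
d = rank(HR) − rank(VO₂max): 1, -2, 3, 0, -2; Σd² = 18
ρ = 1 − 6Σd² / [n(n²−1)] = 1 − 6×18 / (5×24) = 1 − 108/120 ≈ 0.1000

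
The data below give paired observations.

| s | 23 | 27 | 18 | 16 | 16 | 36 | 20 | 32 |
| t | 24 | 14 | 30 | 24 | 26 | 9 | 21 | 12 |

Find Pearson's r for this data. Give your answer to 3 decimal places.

-0.921

n = 8, Σs = 188, Σt = 160, Σs² = 4814, Σt² = 3590, Σst = 3398
nΣst − ΣsΣt = 27184 − 30080 = -2896
nΣs² − (Σs)² = 38512 − 35344 = 3168; nΣt² − (Σt)² = 28720 − 25600 = 3120
r = -2896 / √(3168 × 3120) = -2896 / 3143.9084 ≈ -0.921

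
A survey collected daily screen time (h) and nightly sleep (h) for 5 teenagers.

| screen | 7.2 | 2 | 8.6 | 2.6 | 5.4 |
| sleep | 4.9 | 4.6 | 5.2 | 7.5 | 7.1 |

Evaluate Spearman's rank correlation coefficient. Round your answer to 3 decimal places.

Rank screen: 4, 1, 5, 2, 3
Rank sleep: 2, 1, 3, 5, 4
d = rank(screen) − rank(sleep): 2, 0, 2, -3, -1; Σd² = 18
ρ = 1 − 6Σd² / [n(n²−1)] = 1 − 6×18 / (5×24) = 1 − 108/120 ≈ 0.100

0.100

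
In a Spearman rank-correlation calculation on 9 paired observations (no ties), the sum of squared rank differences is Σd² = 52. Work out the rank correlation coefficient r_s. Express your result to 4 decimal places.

0.5667

ρ = 1 − 6Σd² / [n(n²−1)] = 1 − 6×52 / (9×80)
  = 1 − 312/720 = 1 − 0.43333 ≈ 0.5667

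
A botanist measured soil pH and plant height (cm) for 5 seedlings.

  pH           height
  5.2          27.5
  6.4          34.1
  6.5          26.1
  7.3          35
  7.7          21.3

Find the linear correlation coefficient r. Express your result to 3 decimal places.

-0.130

n = 5, Σx = 33.1, Σy = 144, Σx² = 222.83, Σy² = 4278.96, Σxy = 950.4
nΣxy − ΣxΣy = 4752 − 4766.4 = -14.4
nΣx² − (Σx)² = 1114.15 − 1095.61 = 18.54; nΣy² − (Σy)² = 21394.8 − 20736 = 658.8
r = -14.4 / √(18.54 × 658.8) = -14.4 / 110.5177 ≈ -0.130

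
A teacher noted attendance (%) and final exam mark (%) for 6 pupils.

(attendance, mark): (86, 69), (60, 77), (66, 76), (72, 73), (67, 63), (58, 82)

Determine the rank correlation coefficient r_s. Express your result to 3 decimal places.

-0.829

Rank attendance: 6, 2, 3, 5, 4, 1
Rank mark: 2, 5, 4, 3, 1, 6
d = rank(attendance) − rank(mark): 4, -3, -1, 2, 3, -5; Σd² = 64
ρ = 1 − 6Σd² / [n(n²−1)] = 1 − 6×64 / (6×35) = 1 − 384/210 ≈ -0.829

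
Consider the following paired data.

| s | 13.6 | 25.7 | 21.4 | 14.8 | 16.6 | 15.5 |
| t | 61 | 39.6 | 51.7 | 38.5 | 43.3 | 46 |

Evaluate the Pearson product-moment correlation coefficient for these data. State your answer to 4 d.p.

-0.3435

n = 6, Σs = 107.6, Σt = 280.1, Σs² = 2038.26, Σt² = 13435.19, Σst = 4955.28
nΣst − ΣsΣt = 29731.68 − 30138.76 = -407.08
nΣs² − (Σs)² = 12229.56 − 11577.76 = 651.8; nΣt² − (Σt)² = 80611.14 − 78456.01 = 2155.13
r = -407.08 / √(651.8 × 2155.13) = -407.08 / 1185.2062 ≈ -0.3435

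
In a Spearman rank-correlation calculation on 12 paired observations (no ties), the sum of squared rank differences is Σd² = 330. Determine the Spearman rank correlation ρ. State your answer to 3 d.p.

ρ = 1 − 6Σd² / [n(n²−1)] = 1 − 6×330 / (12×143)
  = 1 − 1980/1716 = 1 − 1.1538 ≈ -0.154

-0.154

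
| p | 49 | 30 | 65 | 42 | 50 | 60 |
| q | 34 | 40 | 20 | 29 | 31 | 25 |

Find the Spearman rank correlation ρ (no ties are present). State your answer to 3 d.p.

Rank p: 3, 1, 6, 2, 4, 5
Rank q: 5, 6, 1, 3, 4, 2
d = rank(p) − rank(q): -2, -5, 5, -1, 0, 3; Σd² = 64
ρ = 1 − 6Σd² / [n(n²−1)] = 1 − 6×64 / (6×35) = 1 − 384/210 ≈ -0.829

-0.829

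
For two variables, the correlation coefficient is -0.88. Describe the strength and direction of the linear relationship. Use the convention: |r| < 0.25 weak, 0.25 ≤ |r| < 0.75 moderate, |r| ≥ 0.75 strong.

strong negative

r = -0.88 < 0 so the relationship is negative.
|r| = 0.88, which falls in the strong range.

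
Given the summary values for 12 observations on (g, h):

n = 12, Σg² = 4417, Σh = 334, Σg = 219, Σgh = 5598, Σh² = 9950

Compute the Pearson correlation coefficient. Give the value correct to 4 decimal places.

r = (nΣgh − ΣgΣh) / √[(nΣg² − (Σg)²)(nΣh² − (Σh)²)]
Numerator: 12×5598 − 219×334 = -5970
Denominator: √[(53004 − 47961)(119400 − 111556)] = √[5043 × 7844] = 6289.4588
r = -5970 / 6289.4588 ≈ -0.9492

-0.9492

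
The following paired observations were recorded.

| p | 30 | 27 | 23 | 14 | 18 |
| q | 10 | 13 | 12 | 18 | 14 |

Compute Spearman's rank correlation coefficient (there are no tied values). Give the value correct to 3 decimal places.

-0.900

Rank p: 5, 4, 3, 1, 2
Rank q: 1, 3, 2, 5, 4
d = rank(p) − rank(q): 4, 1, 1, -4, -2; Σd² = 38
ρ = 1 − 6Σd² / [n(n²−1)] = 1 − 6×38 / (5×24) = 1 − 228/120 ≈ -0.900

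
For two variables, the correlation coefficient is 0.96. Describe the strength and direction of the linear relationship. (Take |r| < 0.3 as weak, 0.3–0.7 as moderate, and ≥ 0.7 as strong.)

r = 0.96 > 0 so the relationship is positive.
|r| = 0.96, which falls in the strong range.

strong positive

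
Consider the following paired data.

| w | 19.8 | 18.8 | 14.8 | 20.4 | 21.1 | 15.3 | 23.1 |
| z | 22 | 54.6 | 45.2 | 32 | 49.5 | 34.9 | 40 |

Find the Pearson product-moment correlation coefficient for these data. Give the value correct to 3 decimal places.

n = 7, Σw = 133.3, Σz = 278.2, Σw² = 2593.59, Σz² = 11800.46, Σwz = 5286.26
nΣwz − ΣwΣz = 37003.82 − 37084.06 = -80.24
nΣw² − (Σw)² = 18155.13 − 17768.89 = 386.24; nΣz² − (Σz)² = 82603.22 − 77395.24 = 5207.98
r = -80.24 / √(386.24 × 5207.98) = -80.24 / 1418.2842 ≈ -0.057

-0.057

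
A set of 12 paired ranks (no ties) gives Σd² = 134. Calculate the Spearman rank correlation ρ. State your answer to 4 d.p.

ρ = 1 − 6Σd² / [n(n²−1)] = 1 − 6×134 / (12×143)
  = 1 − 804/1716 = 1 − 0.46853 ≈ 0.5315

0.5315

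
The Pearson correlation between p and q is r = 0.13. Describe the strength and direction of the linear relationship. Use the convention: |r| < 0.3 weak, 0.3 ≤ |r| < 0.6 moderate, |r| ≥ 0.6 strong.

weak positive

r = 0.13 > 0 so the relationship is positive.
|r| = 0.13, which falls in the weak range.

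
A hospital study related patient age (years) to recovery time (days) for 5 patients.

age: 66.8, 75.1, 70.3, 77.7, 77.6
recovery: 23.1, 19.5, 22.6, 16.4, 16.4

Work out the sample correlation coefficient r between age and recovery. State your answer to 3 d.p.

-0.964

n = 5, Σx = 367.5, Σy = 98, Σx² = 27103.39, Σy² = 1962.54, Σxy = 7143.23
nΣxy − ΣxΣy = 35716.15 − 36015 = -298.85
nΣx² − (Σx)² = 135516.95 − 135056.25 = 460.7; nΣy² − (Σy)² = 9812.7 − 9604 = 208.7
r = -298.85 / √(460.7 × 208.7) = -298.85 / 310.0776 ≈ -0.964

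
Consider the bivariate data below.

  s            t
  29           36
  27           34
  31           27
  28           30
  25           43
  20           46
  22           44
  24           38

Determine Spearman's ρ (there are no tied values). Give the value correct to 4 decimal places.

-0.9048

Rank s: 7, 5, 8, 6, 4, 1, 2, 3
Rank t: 4, 3, 1, 2, 6, 8, 7, 5
d = rank(s) − rank(t): 3, 2, 7, 4, -2, -7, -5, -2; Σd² = 160
ρ = 1 − 6Σd² / [n(n²−1)] = 1 − 6×160 / (8×63) = 1 − 960/504 ≈ -0.9048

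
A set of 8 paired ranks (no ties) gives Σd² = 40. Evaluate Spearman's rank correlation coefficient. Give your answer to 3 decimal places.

ρ = 1 − 6Σd² / [n(n²−1)] = 1 − 6×40 / (8×63)
  = 1 − 240/504 = 1 − 0.4762 ≈ 0.524

0.524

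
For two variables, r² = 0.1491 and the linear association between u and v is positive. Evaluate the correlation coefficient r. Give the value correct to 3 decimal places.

|r| = √0.1491 = 0.386
The association is positive, so r = 0.386.

0.386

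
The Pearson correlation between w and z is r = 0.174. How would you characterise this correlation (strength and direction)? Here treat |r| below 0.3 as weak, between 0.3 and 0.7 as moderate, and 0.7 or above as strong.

weak positive

r = 0.174 > 0 so the relationship is positive.
|r| = 0.174, which falls in the weak range.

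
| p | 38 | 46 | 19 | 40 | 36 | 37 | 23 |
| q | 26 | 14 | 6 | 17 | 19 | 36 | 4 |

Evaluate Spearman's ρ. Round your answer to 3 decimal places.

0.357

Rank p: 5, 7, 1, 6, 3, 4, 2
Rank q: 6, 3, 2, 4, 5, 7, 1
d = rank(p) − rank(q): -1, 4, -1, 2, -2, -3, 1; Σd² = 36
ρ = 1 − 6Σd² / [n(n²−1)] = 1 − 6×36 / (7×48) = 1 − 216/336 ≈ 0.357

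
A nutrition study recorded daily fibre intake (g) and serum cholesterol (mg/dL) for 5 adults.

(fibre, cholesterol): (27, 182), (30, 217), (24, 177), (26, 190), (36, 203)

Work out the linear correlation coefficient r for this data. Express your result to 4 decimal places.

0.6799

n = 5, Σx = 143, Σy = 969, Σx² = 4177, Σy² = 188851, Σxy = 27920
nΣxy − ΣxΣy = 139600 − 138567 = 1033
nΣx² − (Σx)² = 20885 − 20449 = 436; nΣy² − (Σy)² = 944255 − 938961 = 5294
r = 1033 / √(436 × 5294) = 1033 / 1519.2709 ≈ 0.6799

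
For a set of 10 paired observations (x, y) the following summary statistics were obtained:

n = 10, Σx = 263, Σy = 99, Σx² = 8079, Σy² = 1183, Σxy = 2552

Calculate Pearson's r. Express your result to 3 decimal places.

-0.106

r = (nΣxy − ΣxΣy) / √[(nΣx² − (Σx)²)(nΣy² − (Σy)²)]
Numerator: 10×2552 − 263×99 = -517
Denominator: √[(80790 − 69169)(11830 − 9801)] = √[11621 × 2029] = 4855.8222
r = -517 / 4855.8222 ≈ -0.106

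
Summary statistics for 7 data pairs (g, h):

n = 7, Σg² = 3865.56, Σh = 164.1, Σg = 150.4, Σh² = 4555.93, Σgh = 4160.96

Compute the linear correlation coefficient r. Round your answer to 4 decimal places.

0.9473

r = (nΣgh − ΣgΣh) / √[(nΣg² − (Σg)²)(nΣh² − (Σh)²)]
Numerator: 7×4160.96 − 150.4×164.1 = 4446.08
Denominator: √[(27058.92 − 22620.16)(31891.51 − 26928.81)] = √[4438.76 × 4962.7] = 4693.4246
r = 4446.08 / 4693.4246 ≈ 0.9473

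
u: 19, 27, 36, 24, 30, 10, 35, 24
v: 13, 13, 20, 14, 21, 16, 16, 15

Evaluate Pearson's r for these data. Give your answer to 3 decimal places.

n = 8, Σu = 205, Σv = 128, Σu² = 5763, Σv² = 2112, Σuv = 3364
nΣuv − ΣuΣv = 26912 − 26240 = 672
nΣu² − (Σu)² = 46104 − 42025 = 4079; nΣv² − (Σv)² = 16896 − 16384 = 512
r = 672 / √(4079 × 512) = 672 / 1445.1464 ≈ 0.465

0.465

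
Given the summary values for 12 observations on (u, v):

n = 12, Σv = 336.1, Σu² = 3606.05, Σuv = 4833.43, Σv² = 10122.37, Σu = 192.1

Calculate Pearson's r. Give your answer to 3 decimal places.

r = (nΣuv − ΣuΣv) / √[(nΣu² − (Σu)²)(nΣv² − (Σv)²)]
Numerator: 12×4833.43 − 192.1×336.1 = -6563.65
Denominator: √[(43272.6 − 36902.41)(121468.44 − 112963.21)] = √[6370.19 × 8505.23] = 7360.7018
r = -6563.65 / 7360.7018 ≈ -0.892

-0.892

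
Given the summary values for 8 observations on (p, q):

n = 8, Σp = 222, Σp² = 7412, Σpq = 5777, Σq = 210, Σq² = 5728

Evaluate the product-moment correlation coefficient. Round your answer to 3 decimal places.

r = (nΣpq − ΣpΣq) / √[(nΣp² − (Σp)²)(nΣq² − (Σq)²)]
Numerator: 8×5777 − 222×210 = -404
Denominator: √[(59296 − 49284)(45824 − 44100)] = √[10012 × 1724] = 4154.5984
r = -404 / 4154.5984 ≈ -0.097

-0.097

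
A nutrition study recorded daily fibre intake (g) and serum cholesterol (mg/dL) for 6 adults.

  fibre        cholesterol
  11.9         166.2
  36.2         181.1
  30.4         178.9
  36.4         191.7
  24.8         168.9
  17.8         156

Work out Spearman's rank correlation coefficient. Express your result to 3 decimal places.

Rank fibre: 1, 5, 4, 6, 3, 2
Rank cholesterol: 2, 5, 4, 6, 3, 1
d = rank(fibre) − rank(cholesterol): -1, 0, 0, 0, 0, 1; Σd² = 2
ρ = 1 − 6Σd² / [n(n²−1)] = 1 − 6×2 / (6×35) = 1 − 12/210 ≈ 0.943

0.943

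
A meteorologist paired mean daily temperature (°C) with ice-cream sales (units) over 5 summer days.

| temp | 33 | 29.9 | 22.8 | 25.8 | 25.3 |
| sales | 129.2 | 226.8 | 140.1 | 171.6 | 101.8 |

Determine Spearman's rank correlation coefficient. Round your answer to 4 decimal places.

0.2000

Rank temp: 5, 4, 1, 3, 2
Rank sales: 2, 5, 3, 4, 1
d = rank(temp) − rank(sales): 3, -1, -2, -1, 1; Σd² = 16
ρ = 1 − 6Σd² / [n(n²−1)] = 1 − 6×16 / (5×24) = 1 − 96/120 ≈ 0.2000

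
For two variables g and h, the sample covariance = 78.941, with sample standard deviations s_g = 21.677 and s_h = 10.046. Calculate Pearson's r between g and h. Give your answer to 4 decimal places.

r = Cov(g,h) / (s_g · s_h) = 78.941 / (21.677 × 10.046)
  = 78.941 / 217.7671 ≈ 0.3625

0.3625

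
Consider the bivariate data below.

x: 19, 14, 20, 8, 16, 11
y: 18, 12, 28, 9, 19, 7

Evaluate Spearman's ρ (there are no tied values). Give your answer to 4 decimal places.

0.8857

Rank x: 5, 3, 6, 1, 4, 2
Rank y: 4, 3, 6, 2, 5, 1
d = rank(x) − rank(y): 1, 0, 0, -1, -1, 1; Σd² = 4
ρ = 1 − 6Σd² / [n(n²−1)] = 1 − 6×4 / (6×35) = 1 − 24/210 ≈ 0.8857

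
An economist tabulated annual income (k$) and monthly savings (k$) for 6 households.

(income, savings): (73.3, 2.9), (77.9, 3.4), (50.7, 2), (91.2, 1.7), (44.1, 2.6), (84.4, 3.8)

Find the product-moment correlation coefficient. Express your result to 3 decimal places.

0.223

n = 6, Σx = 421.6, Σy = 16.4, Σx² = 31397.4, Σy² = 48.06, Σxy = 1169.25
nΣxy − ΣxΣy = 7015.5 − 6914.24 = 101.26
nΣx² − (Σx)² = 188384.4 − 177746.56 = 10637.84; nΣy² − (Σy)² = 288.36 − 268.96 = 19.4
r = 101.26 / √(10637.84 × 19.4) = 101.26 / 454.2842 ≈ 0.223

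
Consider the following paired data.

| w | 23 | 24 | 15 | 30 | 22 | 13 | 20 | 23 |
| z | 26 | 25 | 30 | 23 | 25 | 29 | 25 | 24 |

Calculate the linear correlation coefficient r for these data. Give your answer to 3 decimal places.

n = 8, Σw = 170, Σz = 207, Σw² = 3812, Σz² = 5397, Σwz = 4317
nΣwz − ΣwΣz = 34536 − 35190 = -654
nΣw² − (Σw)² = 30496 − 28900 = 1596; nΣz² − (Σz)² = 43176 − 42849 = 327
r = -654 / √(1596 × 327) = -654 / 722.4209 ≈ -0.905

-0.905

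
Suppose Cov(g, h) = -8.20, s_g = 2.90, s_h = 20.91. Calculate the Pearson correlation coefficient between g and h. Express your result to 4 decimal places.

-0.1352

r = Cov(g,h) / (s_g · s_h) = -8.20 / (2.90 × 20.91)
  = -8.20 / 60.6390 ≈ -0.1352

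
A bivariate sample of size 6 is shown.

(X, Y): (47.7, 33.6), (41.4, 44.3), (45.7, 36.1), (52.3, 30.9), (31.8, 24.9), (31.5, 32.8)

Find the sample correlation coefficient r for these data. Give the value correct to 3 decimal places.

n = 6, ΣX = 250.4, ΣY = 202.6, ΣX² = 10816.52, ΣY² = 7045.32, ΣXY = 8527.6
nΣXY − ΣXΣY = 51165.6 − 50731.04 = 434.56
nΣX² − (ΣX)² = 64899.12 − 62700.16 = 2198.96; nΣY² − (ΣY)² = 42271.92 − 41046.76 = 1225.16
r = 434.56 / √(2198.96 × 1225.16) = 434.56 / 1641.3646 ≈ 0.265

0.265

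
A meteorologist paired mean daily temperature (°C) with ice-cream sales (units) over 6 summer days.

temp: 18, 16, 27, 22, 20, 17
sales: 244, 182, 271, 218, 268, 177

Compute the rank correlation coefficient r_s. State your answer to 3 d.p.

Rank temp: 3, 1, 6, 5, 4, 2
Rank sales: 4, 2, 6, 3, 5, 1
d = rank(temp) − rank(sales): -1, -1, 0, 2, -1, 1; Σd² = 8
ρ = 1 − 6Σd² / [n(n²−1)] = 1 − 6×8 / (6×35) = 1 − 48/210 ≈ 0.771

0.771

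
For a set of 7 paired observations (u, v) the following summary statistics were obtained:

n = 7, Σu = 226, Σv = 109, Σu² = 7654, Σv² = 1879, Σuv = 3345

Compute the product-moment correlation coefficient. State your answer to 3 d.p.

-0.683

r = (nΣuv − ΣuΣv) / √[(nΣu² − (Σu)²)(nΣv² − (Σv)²)]
Numerator: 7×3345 − 226×109 = -1219
Denominator: √[(53578 − 51076)(13153 − 11881)] = √[2502 × 1272] = 1783.9686
r = -1219 / 1783.9686 ≈ -0.683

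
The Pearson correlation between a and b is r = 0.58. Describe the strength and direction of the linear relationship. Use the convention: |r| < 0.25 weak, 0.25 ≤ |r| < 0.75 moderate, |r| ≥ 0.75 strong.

moderate positive

r = 0.58 > 0 so the relationship is positive.
|r| = 0.58, which falls in the moderate range.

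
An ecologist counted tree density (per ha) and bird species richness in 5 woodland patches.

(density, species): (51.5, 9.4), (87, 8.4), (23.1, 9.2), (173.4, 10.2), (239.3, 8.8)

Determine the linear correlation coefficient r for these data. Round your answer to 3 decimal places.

0.076

n = 5, Σx = 574.3, Σy = 46, Σx² = 98086.91, Σy² = 425.04, Σxy = 5301.94
nΣxy − ΣxΣy = 26509.7 − 26417.8 = 91.9
nΣx² − (Σx)² = 490434.55 − 329820.49 = 160614.06; nΣy² − (Σy)² = 2125.2 − 2116 = 9.2
r = 91.9 / √(160614.06 × 9.2) = 91.9 / 1215.5860 ≈ 0.076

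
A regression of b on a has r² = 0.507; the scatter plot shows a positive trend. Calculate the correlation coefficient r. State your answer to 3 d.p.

|r| = √0.507 = 0.712
The association is positive, so r = 0.712.

0.712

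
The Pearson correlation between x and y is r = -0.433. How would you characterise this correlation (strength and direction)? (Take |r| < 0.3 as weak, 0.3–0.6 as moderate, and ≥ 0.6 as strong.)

moderate negative

r = -0.433 < 0 so the relationship is negative.
|r| = 0.433, which falls in the moderate range.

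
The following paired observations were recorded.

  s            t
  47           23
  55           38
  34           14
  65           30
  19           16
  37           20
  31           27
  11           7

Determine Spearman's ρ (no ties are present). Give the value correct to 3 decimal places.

Rank s: 6, 7, 4, 8, 2, 5, 3, 1
Rank t: 5, 8, 2, 7, 3, 4, 6, 1
d = rank(s) − rank(t): 1, -1, 2, 1, -1, 1, -3, 0; Σd² = 18
ρ = 1 − 6Σd² / [n(n²−1)] = 1 − 6×18 / (8×63) = 1 − 108/504 ≈ 0.786

0.786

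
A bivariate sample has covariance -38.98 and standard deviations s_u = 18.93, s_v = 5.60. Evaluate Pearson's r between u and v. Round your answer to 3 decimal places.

r = Cov(u,v) / (s_u · s_v) = -38.98 / (18.93 × 5.60)
  = -38.98 / 106.0080 ≈ -0.368

-0.368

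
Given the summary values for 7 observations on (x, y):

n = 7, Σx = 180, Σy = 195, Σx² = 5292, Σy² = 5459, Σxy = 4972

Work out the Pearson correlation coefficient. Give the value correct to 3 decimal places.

-0.317

r = (nΣxy − ΣxΣy) / √[(nΣx² − (Σx)²)(nΣy² − (Σy)²)]
Numerator: 7×4972 − 180×195 = -296
Denominator: √[(37044 − 32400)(38213 − 38025)] = √[4644 × 188] = 934.3832
r = -296 / 934.3832 ≈ -0.317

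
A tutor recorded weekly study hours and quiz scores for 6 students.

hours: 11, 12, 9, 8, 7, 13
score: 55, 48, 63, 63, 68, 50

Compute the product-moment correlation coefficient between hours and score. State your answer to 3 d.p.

-0.968

n = 6, Σx = 60, Σy = 347, Σx² = 628, Σy² = 20391, Σxy = 3378
nΣxy − ΣxΣy = 20268 − 20820 = -552
nΣx² − (Σx)² = 3768 − 3600 = 168; nΣy² − (Σy)² = 122346 − 120409 = 1937
r = -552 / √(168 × 1937) = -552 / 570.4525 ≈ -0.968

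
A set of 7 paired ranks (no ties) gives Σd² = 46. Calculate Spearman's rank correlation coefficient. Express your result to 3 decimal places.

0.179

ρ = 1 − 6Σd² / [n(n²−1)] = 1 − 6×46 / (7×48)
  = 1 − 276/336 = 1 − 0.8214 ≈ 0.179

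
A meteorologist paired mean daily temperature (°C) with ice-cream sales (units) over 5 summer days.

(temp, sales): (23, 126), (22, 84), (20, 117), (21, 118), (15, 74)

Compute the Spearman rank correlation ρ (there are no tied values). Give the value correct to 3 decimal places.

0.700

Rank temp: 5, 4, 2, 3, 1
Rank sales: 5, 2, 3, 4, 1
d = rank(temp) − rank(sales): 0, 2, -1, -1, 0; Σd² = 6
ρ = 1 − 6Σd² / [n(n²−1)] = 1 − 6×6 / (5×24) = 1 − 36/120 ≈ 0.700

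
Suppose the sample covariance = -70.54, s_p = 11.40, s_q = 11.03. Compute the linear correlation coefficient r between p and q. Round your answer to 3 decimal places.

-0.561

r = Cov(p,q) / (s_p · s_q) = -70.54 / (11.40 × 11.03)
  = -70.54 / 125.7420 ≈ -0.561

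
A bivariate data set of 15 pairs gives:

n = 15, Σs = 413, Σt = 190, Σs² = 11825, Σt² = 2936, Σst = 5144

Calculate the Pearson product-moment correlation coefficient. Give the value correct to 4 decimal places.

r = (nΣst − ΣsΣt) / √[(nΣs² − (Σs)²)(nΣt² − (Σt)²)]
Numerator: 15×5144 − 413×190 = -1310
Denominator: √[(177375 − 170569)(44040 − 36100)] = √[6806 × 7940] = 7351.1659
r = -1310 / 7351.1659 ≈ -0.1782

-0.1782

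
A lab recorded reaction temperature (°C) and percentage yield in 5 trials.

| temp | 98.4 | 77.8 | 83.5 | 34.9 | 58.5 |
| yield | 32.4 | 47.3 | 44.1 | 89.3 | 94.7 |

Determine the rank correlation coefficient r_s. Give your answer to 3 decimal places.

Rank temp: 5, 3, 4, 1, 2
Rank yield: 1, 3, 2, 4, 5
d = rank(temp) − rank(yield): 4, 0, 2, -3, -3; Σd² = 38
ρ = 1 − 6Σd² / [n(n²−1)] = 1 − 6×38 / (5×24) = 1 − 228/120 ≈ -0.900

-0.900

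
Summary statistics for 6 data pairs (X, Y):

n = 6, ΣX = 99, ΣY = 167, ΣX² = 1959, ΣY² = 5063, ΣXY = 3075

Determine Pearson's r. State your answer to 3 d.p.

0.869

r = (nΣXY − ΣXΣY) / √[(nΣX² − (ΣX)²)(nΣY² − (ΣY)²)]
Numerator: 6×3075 − 99×167 = 1917
Denominator: √[(11754 − 9801)(30378 − 27889)] = √[1953 × 2489] = 2204.7714
r = 1917 / 2204.7714 ≈ 0.869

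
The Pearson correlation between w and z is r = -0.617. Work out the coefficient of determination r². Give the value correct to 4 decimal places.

0.3807

r² = (-0.617)² = 0.3807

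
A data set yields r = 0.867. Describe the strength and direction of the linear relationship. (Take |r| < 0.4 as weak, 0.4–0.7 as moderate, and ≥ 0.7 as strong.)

r = 0.867 > 0 so the relationship is positive.
|r| = 0.867, which falls in the strong range.

strong positive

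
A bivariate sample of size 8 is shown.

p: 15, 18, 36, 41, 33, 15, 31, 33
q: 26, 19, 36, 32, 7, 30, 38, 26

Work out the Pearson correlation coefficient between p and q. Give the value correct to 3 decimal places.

0.166

n = 8, Σp = 222, Σq = 214, Σp² = 6890, Σq² = 6426, Σpq = 6057
nΣpq − ΣpΣq = 48456 − 47508 = 948
nΣp² − (Σp)² = 55120 − 49284 = 5836; nΣq² − (Σq)² = 51408 − 45796 = 5612
r = 948 / √(5836 × 5612) = 948 / 5722.9042 ≈ 0.166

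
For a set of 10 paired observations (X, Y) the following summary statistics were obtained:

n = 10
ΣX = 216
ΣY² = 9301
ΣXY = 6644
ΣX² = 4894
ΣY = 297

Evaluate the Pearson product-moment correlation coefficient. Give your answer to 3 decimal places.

r = (nΣXY − ΣXΣY) / √[(nΣX² − (ΣX)²)(nΣY² − (ΣY)²)]
Numerator: 10×6644 − 216×297 = 2288
Denominator: √[(48940 − 46656)(93010 − 88209)] = √[2284 × 4801] = 3311.4172
r = 2288 / 3311.4172 ≈ 0.691

0.691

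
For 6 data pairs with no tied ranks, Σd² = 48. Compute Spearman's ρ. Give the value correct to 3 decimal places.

-0.371

ρ = 1 − 6Σd² / [n(n²−1)] = 1 − 6×48 / (6×35)
  = 1 − 288/210 = 1 − 1.3714 ≈ -0.371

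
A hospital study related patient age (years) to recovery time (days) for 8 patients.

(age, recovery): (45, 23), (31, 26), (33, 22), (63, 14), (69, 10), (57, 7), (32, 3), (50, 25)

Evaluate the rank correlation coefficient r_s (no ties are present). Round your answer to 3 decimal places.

-0.333

Rank age: 4, 1, 3, 7, 8, 6, 2, 5
Rank recovery: 6, 8, 5, 4, 3, 2, 1, 7
d = rank(age) − rank(recovery): -2, -7, -2, 3, 5, 4, 1, -2; Σd² = 112
ρ = 1 − 6Σd² / [n(n²−1)] = 1 − 6×112 / (8×63) = 1 − 672/504 ≈ -0.333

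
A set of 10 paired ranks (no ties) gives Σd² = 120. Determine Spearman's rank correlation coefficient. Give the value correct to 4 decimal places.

0.2727

ρ = 1 − 6Σd² / [n(n²−1)] = 1 − 6×120 / (10×99)
  = 1 − 720/990 = 1 − 0.72727 ≈ 0.2727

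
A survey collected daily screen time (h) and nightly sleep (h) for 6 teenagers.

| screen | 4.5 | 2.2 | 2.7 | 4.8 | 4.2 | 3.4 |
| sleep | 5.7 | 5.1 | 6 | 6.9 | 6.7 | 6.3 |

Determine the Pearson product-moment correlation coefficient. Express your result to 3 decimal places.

n = 6, Σx = 21.8, Σy = 36.7, Σx² = 84.62, Σy² = 226.69, Σxy = 135.75
nΣxy − ΣxΣy = 814.5 − 800.06 = 14.44
nΣx² − (Σx)² = 507.72 − 475.24 = 32.48; nΣy² − (Σy)² = 1360.14 − 1346.89 = 13.25
r = 14.44 / √(32.48 × 13.25) = 14.44 / 20.7451 ≈ 0.696

0.696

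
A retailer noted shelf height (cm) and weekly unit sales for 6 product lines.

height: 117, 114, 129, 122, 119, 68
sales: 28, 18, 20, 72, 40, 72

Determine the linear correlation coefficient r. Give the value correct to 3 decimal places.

-0.563

n = 6, Σx = 669, Σy = 250, Σx² = 76995, Σy² = 13476, Σxy = 26348
nΣxy − ΣxΣy = 158088 − 167250 = -9162
nΣx² − (Σx)² = 461970 − 447561 = 14409; nΣy² − (Σy)² = 80856 − 62500 = 18356
r = -9162 / √(14409 × 18356) = -9162 / 16263.1978 ≈ -0.563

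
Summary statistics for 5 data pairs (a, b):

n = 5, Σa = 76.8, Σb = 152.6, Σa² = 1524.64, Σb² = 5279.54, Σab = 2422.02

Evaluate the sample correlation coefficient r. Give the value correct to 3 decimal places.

r = (nΣab − ΣaΣb) / √[(nΣa² − (Σa)²)(nΣb² − (Σb)²)]
Numerator: 5×2422.02 − 76.8×152.6 = 390.42
Denominator: √[(7623.2 − 5898.24)(26397.7 − 23286.76)] = √[1724.96 × 3110.94] = 2316.5161
r = 390.42 / 2316.5161 ≈ 0.169

0.169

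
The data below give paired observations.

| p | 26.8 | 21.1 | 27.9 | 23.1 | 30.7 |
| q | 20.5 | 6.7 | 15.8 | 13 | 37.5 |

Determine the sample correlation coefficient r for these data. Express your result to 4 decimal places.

0.8950

n = 5, Σp = 129.6, Σq = 93.5, Σp² = 3417.96, Σq² = 2290.03, Σpq = 2583.14
nΣpq − ΣpΣq = 12915.7 − 12117.6 = 798.1
nΣp² − (Σp)² = 17089.8 − 16796.16 = 293.64; nΣq² − (Σq)² = 11450.15 − 8742.25 = 2707.9
r = 798.1 / √(293.64 × 2707.9) = 798.1 / 891.7106 ≈ 0.8950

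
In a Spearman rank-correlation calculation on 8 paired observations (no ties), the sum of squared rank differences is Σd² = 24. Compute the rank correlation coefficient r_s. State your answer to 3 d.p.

0.714

ρ = 1 − 6Σd² / [n(n²−1)] = 1 − 6×24 / (8×63)
  = 1 − 144/504 = 1 − 0.2857 ≈ 0.714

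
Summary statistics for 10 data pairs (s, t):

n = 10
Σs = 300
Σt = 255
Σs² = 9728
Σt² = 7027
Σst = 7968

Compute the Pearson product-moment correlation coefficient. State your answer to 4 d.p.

r = (nΣst − ΣsΣt) / √[(nΣs² − (Σs)²)(nΣt² − (Σt)²)]
Numerator: 10×7968 − 300×255 = 3180
Denominator: √[(97280 − 90000)(70270 − 65025)] = √[7280 × 5245] = 6179.2880
r = 3180 / 6179.2880 ≈ 0.5146

0.5146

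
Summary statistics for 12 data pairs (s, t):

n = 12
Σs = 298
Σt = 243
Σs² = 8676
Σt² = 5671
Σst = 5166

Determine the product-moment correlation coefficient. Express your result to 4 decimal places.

r = (nΣst − ΣsΣt) / √[(nΣs² − (Σs)²)(nΣt² − (Σt)²)]
Numerator: 12×5166 − 298×243 = -10422
Denominator: √[(104112 − 88804)(68052 − 59049)] = √[15308 × 9003] = 11739.5879
r = -10422 / 11739.5879 ≈ -0.8878

-0.8878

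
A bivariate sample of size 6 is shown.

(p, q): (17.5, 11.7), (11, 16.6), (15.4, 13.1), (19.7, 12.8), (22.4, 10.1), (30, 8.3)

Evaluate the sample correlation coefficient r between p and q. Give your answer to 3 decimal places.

-0.943

n = 6, Σp = 116, Σq = 72.6, Σp² = 2454.26, Σq² = 918.8, Σpq = 1316.49
nΣpq − ΣpΣq = 7898.94 − 8421.6 = -522.66
nΣp² − (Σp)² = 14725.56 − 13456 = 1269.56; nΣq² − (Σq)² = 5512.8 − 5270.76 = 242.04
r = -522.66 / √(1269.56 × 242.04) = -522.66 / 554.3323 ≈ -0.943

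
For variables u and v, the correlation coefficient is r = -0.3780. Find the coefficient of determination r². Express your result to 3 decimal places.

r² = (-0.3780)² = 0.143

0.143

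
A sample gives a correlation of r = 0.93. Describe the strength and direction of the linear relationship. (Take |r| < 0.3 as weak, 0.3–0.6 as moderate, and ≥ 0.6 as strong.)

r = 0.93 > 0 so the relationship is positive.
|r| = 0.93, which falls in the strong range.

strong positive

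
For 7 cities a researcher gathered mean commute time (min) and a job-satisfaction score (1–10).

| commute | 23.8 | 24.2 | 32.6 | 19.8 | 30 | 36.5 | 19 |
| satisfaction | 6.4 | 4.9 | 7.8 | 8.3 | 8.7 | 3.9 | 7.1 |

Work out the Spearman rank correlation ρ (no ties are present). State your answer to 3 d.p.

-0.250

Rank commute: 3, 4, 6, 2, 5, 7, 1
Rank satisfaction: 3, 2, 5, 6, 7, 1, 4
d = rank(commute) − rank(satisfaction): 0, 2, 1, -4, -2, 6, -3; Σd² = 70
ρ = 1 − 6Σd² / [n(n²−1)] = 1 − 6×70 / (7×48) = 1 − 420/336 ≈ -0.250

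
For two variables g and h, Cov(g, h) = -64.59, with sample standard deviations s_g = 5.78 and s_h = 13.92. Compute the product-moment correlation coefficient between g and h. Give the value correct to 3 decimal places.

-0.803

r = Cov(g,h) / (s_g · s_h) = -64.59 / (5.78 × 13.92)
  = -64.59 / 80.4576 ≈ -0.803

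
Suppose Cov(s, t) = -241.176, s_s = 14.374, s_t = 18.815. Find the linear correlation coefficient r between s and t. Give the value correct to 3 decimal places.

-0.892

r = Cov(s,t) / (s_s · s_t) = -241.176 / (14.374 × 18.815)
  = -241.176 / 270.4468 ≈ -0.892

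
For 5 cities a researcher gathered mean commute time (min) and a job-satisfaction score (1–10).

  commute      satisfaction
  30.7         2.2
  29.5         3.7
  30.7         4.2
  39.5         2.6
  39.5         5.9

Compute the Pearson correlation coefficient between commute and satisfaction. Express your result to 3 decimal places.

0.316

n = 5, Σx = 169.9, Σy = 18.6, Σx² = 5875.73, Σy² = 77.74, Σxy = 641.38
nΣxy − ΣxΣy = 3206.9 − 3160.14 = 46.76
nΣx² − (Σx)² = 29378.65 − 28866.01 = 512.64; nΣy² − (Σy)² = 388.7 − 345.96 = 42.74
r = 46.76 / √(512.64 × 42.74) = 46.76 / 148.0211 ≈ 0.316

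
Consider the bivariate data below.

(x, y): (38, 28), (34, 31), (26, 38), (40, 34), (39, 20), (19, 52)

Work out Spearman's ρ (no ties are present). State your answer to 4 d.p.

Rank x: 4, 3, 2, 6, 5, 1
Rank y: 2, 3, 5, 4, 1, 6
d = rank(x) − rank(y): 2, 0, -3, 2, 4, -5; Σd² = 58
ρ = 1 − 6Σd² / [n(n²−1)] = 1 − 6×58 / (6×35) = 1 − 348/210 ≈ -0.6571

-0.6571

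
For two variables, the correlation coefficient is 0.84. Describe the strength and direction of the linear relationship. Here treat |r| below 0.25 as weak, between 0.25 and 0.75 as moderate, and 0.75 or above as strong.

r = 0.84 > 0 so the relationship is positive.
|r| = 0.84, which falls in the strong range.

strong positive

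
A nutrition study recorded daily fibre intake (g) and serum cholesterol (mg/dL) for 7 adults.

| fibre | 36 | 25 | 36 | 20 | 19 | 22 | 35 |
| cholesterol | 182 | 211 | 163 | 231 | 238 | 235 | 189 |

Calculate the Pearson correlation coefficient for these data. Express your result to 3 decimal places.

n = 7, Σx = 193, Σy = 1449, Σx² = 5687, Σy² = 305165, Σxy = 38622
nΣxy − ΣxΣy = 270354 − 279657 = -9303
nΣx² − (Σx)² = 39809 − 37249 = 2560; nΣy² − (Σy)² = 2136155 − 2099601 = 36554
r = -9303 / √(2560 × 36554) = -9303 / 9673.5847 ≈ -0.962

-0.962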